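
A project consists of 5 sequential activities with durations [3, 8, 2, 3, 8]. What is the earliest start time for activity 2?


Activity 2 starts after activities 1 through 1 complete.
Predecessor durations: [3]
ES = 3 = 3

3


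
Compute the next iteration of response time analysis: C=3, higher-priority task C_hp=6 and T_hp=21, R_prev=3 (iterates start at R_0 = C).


R_next = C + ceil(R_prev / T_hp) * C_hp
ceil(3 / 21) = ceil(0.1429) = 1
Interference = 1 * 6 = 6
R_next = 3 + 6 = 9

9


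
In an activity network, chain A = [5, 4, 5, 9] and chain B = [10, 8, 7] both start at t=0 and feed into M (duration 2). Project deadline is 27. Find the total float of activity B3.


Forward pass: ES(B3) = sum of predecessors on chain B = 18
EF = ES + duration = 18 + 7 = 25
Backward pass: LF(M) = deadline = 27; LS(M) = 27 - 2 = 25
LF(B3) = LS(M) - sum(successors on chain B) = 25 - 0 = 25
LS = LF - duration = 25 - 7 = 18
Total float = LS - ES = 18 - 18 = 0

0


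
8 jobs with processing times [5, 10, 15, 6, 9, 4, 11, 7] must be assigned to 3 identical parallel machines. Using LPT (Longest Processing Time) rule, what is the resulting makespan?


Sort jobs in decreasing order (LPT): [15, 11, 10, 9, 7, 6, 5, 4]
Assign each job to the least loaded machine:
  Machine 1: jobs [15, 6], load = 21
  Machine 2: jobs [11, 7, 5], load = 23
  Machine 3: jobs [10, 9, 4], load = 23
Makespan = max load = 23

23


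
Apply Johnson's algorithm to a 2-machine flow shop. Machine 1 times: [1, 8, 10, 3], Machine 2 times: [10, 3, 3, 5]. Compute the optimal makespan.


Apply Johnson's rule:
  Group 1 (a <= b): [(1, 1, 10), (4, 3, 5)]
  Group 2 (a > b): [(2, 8, 3), (3, 10, 3)]
Optimal job order: [1, 4, 2, 3]
Schedule:
  Job 1: M1 done at 1, M2 done at 11
  Job 4: M1 done at 4, M2 done at 16
  Job 2: M1 done at 12, M2 done at 19
  Job 3: M1 done at 22, M2 done at 25
Makespan = 25

25


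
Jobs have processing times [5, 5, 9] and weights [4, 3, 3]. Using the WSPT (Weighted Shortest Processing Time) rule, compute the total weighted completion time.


Compute p/w ratios and sort ascending (WSPT): [(5, 4), (5, 3), (9, 3)]
Compute weighted completion times:
  Job (p=5,w=4): C=5, w*C=4*5=20
  Job (p=5,w=3): C=10, w*C=3*10=30
  Job (p=9,w=3): C=19, w*C=3*19=57
Total weighted completion time = 107

107


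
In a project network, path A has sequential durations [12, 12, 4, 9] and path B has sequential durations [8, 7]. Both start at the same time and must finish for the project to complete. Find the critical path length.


Path A total = 12 + 12 + 4 + 9 = 37
Path B total = 8 + 7 = 15
Critical path = longest path = max(37, 15) = 37

37


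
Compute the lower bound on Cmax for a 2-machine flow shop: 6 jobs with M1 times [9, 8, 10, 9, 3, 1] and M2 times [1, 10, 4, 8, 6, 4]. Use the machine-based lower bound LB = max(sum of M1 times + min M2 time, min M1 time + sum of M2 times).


LB1 = sum(M1 times) + min(M2 times) = 40 + 1 = 41
LB2 = min(M1 times) + sum(M2 times) = 1 + 33 = 34
Lower bound = max(LB1, LB2) = max(41, 34) = 41

41


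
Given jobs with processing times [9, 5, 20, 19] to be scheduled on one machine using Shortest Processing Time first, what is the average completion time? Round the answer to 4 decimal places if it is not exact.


Sort jobs by processing time (SPT order): [5, 9, 19, 20]
Compute completion times sequentially:
  Job 1: processing = 5, completes at 5
  Job 2: processing = 9, completes at 14
  Job 3: processing = 19, completes at 33
  Job 4: processing = 20, completes at 53
Sum of completion times = 105
Average completion time = 105/4 = 26.25

26.25


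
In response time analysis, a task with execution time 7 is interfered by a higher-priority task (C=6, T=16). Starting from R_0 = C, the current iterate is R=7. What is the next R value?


R_next = C + ceil(R_prev / T_hp) * C_hp
ceil(7 / 16) = ceil(0.4375) = 1
Interference = 1 * 6 = 6
R_next = 7 + 6 = 13

13


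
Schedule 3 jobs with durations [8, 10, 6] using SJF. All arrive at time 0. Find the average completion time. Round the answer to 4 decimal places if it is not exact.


SJF order (ascending): [6, 8, 10]
Completion times:
  Job 1: burst=6, C=6
  Job 2: burst=8, C=14
  Job 3: burst=10, C=24
Average completion = 44/3 = 14.6667

14.6667


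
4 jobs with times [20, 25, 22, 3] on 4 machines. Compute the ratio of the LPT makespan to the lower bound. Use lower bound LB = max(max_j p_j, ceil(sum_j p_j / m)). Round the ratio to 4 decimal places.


LPT order: [25, 22, 20, 3]
Machine loads after assignment: [25, 22, 20, 3]
LPT makespan = 25
Lower bound = max(max_job, ceil(total/4)) = max(25, 18) = 25
Ratio = 25 / 25 = 1.0

1.0


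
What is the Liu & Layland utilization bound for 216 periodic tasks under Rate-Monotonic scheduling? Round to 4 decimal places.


Compute 2^(1/216) = 1.0032141691
Subtract 1: 1.0032141691 - 1 = 0.0032141691
Multiply by n: 216 * 0.0032141691 = 0.6942605256
Round to 4 dp: 0.6943

0.6943


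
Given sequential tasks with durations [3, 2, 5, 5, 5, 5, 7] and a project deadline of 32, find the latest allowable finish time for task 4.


LF(activity 4) = deadline - sum of successor durations
Successors: activities 5 through 7 with durations [5, 5, 7]
Sum of successor durations = 17
LF = 32 - 17 = 15

15


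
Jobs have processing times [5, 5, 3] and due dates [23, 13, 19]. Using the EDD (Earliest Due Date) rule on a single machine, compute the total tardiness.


Sort by due date (EDD order): [(5, 13), (3, 19), (5, 23)]
Compute completion times and tardiness:
  Job 1: p=5, d=13, C=5, tardiness=max(0,5-13)=0
  Job 2: p=3, d=19, C=8, tardiness=max(0,8-19)=0
  Job 3: p=5, d=23, C=13, tardiness=max(0,13-23)=0
Total tardiness = 0

0


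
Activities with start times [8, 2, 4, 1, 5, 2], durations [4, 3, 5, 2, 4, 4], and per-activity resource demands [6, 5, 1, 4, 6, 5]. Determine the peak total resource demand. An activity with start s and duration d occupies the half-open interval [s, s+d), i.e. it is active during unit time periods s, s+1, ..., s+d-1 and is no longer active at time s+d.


Each activity i is active on [start_i, start_i + duration_i).
Compute total resource usage per time slot:
  t=0: active resources = [], total = 0
  t=1: active resources = [4], total = 4
  t=2: active resources = [5, 4, 5], total = 14
  t=3: active resources = [5, 5], total = 10
  t=4: active resources = [5, 1, 5], total = 11
  t=5: active resources = [1, 6, 5], total = 12
  t=6: active resources = [1, 6], total = 7
  t=7: active resources = [1, 6], total = 7
  t=8: active resources = [6, 1, 6], total = 13
  t=9: active resources = [6], total = 6
  t=10: active resources = [6], total = 6
  t=11: active resources = [6], total = 6
Peak resource demand = 14

14


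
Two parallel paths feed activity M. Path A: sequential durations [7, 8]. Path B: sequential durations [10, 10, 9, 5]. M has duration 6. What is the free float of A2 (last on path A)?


ES(A2) = sum of predecessors on chain A = 7
EF(A2) = ES + duration = 7 + 8 = 15
Successor of A2 is M. ES(M) = max(sum(A), sum(B)) = max(15, 34) = 34
Free float = ES(successor) - EF(current) = 34 - 15 = 19

19


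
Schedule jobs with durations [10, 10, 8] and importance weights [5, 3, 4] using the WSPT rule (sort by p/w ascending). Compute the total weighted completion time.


Compute p/w ratios and sort ascending (WSPT): [(10, 5), (8, 4), (10, 3)]
Compute weighted completion times:
  Job (p=10,w=5): C=10, w*C=5*10=50
  Job (p=8,w=4): C=18, w*C=4*18=72
  Job (p=10,w=3): C=28, w*C=3*28=84
Total weighted completion time = 206

206


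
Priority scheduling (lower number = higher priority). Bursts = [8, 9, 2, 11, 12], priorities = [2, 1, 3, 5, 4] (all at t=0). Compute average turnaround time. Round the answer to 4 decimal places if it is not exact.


Sort by priority (ascending = highest first):
Order: [(1, 9), (2, 8), (3, 2), (4, 12), (5, 11)]
Completion times:
  Priority 1, burst=9, C=9
  Priority 2, burst=8, C=17
  Priority 3, burst=2, C=19
  Priority 4, burst=12, C=31
  Priority 5, burst=11, C=42
Average turnaround = 118/5 = 23.6

23.6


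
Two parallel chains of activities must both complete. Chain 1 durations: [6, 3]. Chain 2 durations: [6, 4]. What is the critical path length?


Path A total = 6 + 3 = 9
Path B total = 6 + 4 = 10
Critical path = longest path = max(9, 10) = 10

10


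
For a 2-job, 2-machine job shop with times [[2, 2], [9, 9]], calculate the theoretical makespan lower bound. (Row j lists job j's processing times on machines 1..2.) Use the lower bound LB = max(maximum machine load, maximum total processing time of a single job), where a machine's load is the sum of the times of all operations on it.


Machine loads:
  Machine 1: 2 + 9 = 11
  Machine 2: 2 + 9 = 11
Max machine load = 11
Job totals:
  Job 1: 4
  Job 2: 18
Max job total = 18
Lower bound = max(11, 18) = 18

18


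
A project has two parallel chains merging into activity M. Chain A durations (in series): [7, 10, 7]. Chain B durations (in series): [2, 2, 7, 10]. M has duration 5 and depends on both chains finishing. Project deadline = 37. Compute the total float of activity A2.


Forward pass: ES(A2) = sum of predecessors on chain A = 7
EF = ES + duration = 7 + 10 = 17
Backward pass: LF(M) = deadline = 37; LS(M) = 37 - 5 = 32
LF(A2) = LS(M) - sum(successors on chain A) = 32 - 7 = 25
LS = LF - duration = 25 - 10 = 15
Total float = LS - ES = 15 - 7 = 8

8


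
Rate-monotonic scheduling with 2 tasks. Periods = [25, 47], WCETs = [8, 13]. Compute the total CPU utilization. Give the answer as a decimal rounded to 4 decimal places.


Compute individual utilizations (exact fractions):
  Task 1: C/T = 8/25 (approx. 0.32)
  Task 2: C/T = 13/47 (approx. 0.2766)
Total utilization U = 8/25 + 13/47 = 701/1175
Rounded to 4 decimal places: U = 0.5966
RM (Liu & Layland) bound for 2 tasks = 0.828427; compare with U = 701/1175 (approx. 0.596596)
U <= bound, so schedulable by RM sufficient condition.

0.5966


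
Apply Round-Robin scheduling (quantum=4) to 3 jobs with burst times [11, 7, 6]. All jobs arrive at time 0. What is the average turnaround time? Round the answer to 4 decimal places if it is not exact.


Time quantum = 4
Execution trace:
  J1 runs 4 units, time = 4
  J2 runs 4 units, time = 8
  J3 runs 4 units, time = 12
  J1 runs 4 units, time = 16
  J2 runs 3 units, time = 19
  J3 runs 2 units, time = 21
  J1 runs 3 units, time = 24
Finish times: [24, 19, 21]
Average turnaround = 64/3 = 21.3333

21.3333


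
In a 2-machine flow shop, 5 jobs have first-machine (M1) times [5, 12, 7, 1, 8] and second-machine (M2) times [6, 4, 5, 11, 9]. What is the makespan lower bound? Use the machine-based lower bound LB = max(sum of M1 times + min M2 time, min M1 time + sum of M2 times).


LB1 = sum(M1 times) + min(M2 times) = 33 + 4 = 37
LB2 = min(M1 times) + sum(M2 times) = 1 + 35 = 36
Lower bound = max(LB1, LB2) = max(37, 36) = 37

37


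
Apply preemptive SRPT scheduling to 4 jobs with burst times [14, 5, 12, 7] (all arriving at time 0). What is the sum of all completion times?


Since all jobs arrive at t=0, SRPT equals SPT ordering.
SPT order: [5, 7, 12, 14]
Completion times:
  Job 1: p=5, C=5
  Job 2: p=7, C=12
  Job 3: p=12, C=24
  Job 4: p=14, C=38
Total completion time = 5 + 12 + 24 + 38 = 79

79


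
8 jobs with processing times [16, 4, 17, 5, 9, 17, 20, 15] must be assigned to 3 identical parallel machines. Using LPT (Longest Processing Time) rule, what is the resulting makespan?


Sort jobs in decreasing order (LPT): [20, 17, 17, 16, 15, 9, 5, 4]
Assign each job to the least loaded machine:
  Machine 1: jobs [20, 9, 5], load = 34
  Machine 2: jobs [17, 16], load = 33
  Machine 3: jobs [17, 15, 4], load = 36
Makespan = max load = 36

36


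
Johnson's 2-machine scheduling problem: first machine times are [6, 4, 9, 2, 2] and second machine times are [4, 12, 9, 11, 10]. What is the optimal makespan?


Apply Johnson's rule:
  Group 1 (a <= b): [(4, 2, 11), (5, 2, 10), (2, 4, 12), (3, 9, 9)]
  Group 2 (a > b): [(1, 6, 4)]
Optimal job order: [4, 5, 2, 3, 1]
Schedule:
  Job 4: M1 done at 2, M2 done at 13
  Job 5: M1 done at 4, M2 done at 23
  Job 2: M1 done at 8, M2 done at 35
  Job 3: M1 done at 17, M2 done at 44
  Job 1: M1 done at 23, M2 done at 48
Makespan = 48

48


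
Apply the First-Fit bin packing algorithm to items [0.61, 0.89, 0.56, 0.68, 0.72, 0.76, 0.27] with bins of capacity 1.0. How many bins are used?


Place items sequentially using First-Fit:
  Item 0.61 -> new Bin 1
  Item 0.89 -> new Bin 2
  Item 0.56 -> new Bin 3
  Item 0.68 -> new Bin 4
  Item 0.72 -> new Bin 5
  Item 0.76 -> new Bin 6
  Item 0.27 -> Bin 1 (now 0.88)
Total bins used = 6

6


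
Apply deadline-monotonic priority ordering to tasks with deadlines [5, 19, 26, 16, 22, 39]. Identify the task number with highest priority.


Sort tasks by relative deadline (ascending):
  Task 1: deadline = 5
  Task 4: deadline = 16
  Task 2: deadline = 19
  Task 5: deadline = 22
  Task 3: deadline = 26
  Task 6: deadline = 39
Priority order (highest first): [1, 4, 2, 5, 3, 6]
Highest priority task = 1

1


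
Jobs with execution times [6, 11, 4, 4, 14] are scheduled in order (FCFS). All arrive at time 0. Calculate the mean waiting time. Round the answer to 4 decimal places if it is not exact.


FCFS order (as given): [6, 11, 4, 4, 14]
Waiting times:
  Job 1: wait = 0
  Job 2: wait = 6
  Job 3: wait = 17
  Job 4: wait = 21
  Job 5: wait = 25
Sum of waiting times = 69
Average waiting time = 69/5 = 13.8

13.8


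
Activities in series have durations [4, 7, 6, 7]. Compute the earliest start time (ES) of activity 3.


Activity 3 starts after activities 1 through 2 complete.
Predecessor durations: [4, 7]
ES = 4 + 7 = 11

11


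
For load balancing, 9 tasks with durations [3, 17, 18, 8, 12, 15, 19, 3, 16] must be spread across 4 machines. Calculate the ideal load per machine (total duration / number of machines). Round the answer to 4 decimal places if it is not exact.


Total processing time = 3 + 17 + 18 + 8 + 12 + 15 + 19 + 3 + 16 = 111
Number of machines = 4
Ideal balanced load = 111 / 4 = 27.75

27.75


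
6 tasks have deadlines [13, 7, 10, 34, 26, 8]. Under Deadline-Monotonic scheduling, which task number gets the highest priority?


Sort tasks by relative deadline (ascending):
  Task 2: deadline = 7
  Task 6: deadline = 8
  Task 3: deadline = 10
  Task 1: deadline = 13
  Task 5: deadline = 26
  Task 4: deadline = 34
Priority order (highest first): [2, 6, 3, 1, 5, 4]
Highest priority task = 2

2


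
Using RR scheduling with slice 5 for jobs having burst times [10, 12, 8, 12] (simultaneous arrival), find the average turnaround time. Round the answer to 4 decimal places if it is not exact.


Time quantum = 5
Execution trace:
  J1 runs 5 units, time = 5
  J2 runs 5 units, time = 10
  J3 runs 5 units, time = 15
  J4 runs 5 units, time = 20
  J1 runs 5 units, time = 25
  J2 runs 5 units, time = 30
  J3 runs 3 units, time = 33
  J4 runs 5 units, time = 38
  J2 runs 2 units, time = 40
  J4 runs 2 units, time = 42
Finish times: [25, 40, 33, 42]
Average turnaround = 140/4 = 35.0

35.0


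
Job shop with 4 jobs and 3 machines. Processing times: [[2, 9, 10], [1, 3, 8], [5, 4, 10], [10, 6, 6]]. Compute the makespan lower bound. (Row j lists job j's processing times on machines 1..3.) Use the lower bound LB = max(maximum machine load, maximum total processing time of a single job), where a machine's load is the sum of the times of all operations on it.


Machine loads:
  Machine 1: 2 + 1 + 5 + 10 = 18
  Machine 2: 9 + 3 + 4 + 6 = 22
  Machine 3: 10 + 8 + 10 + 6 = 34
Max machine load = 34
Job totals:
  Job 1: 21
  Job 2: 12
  Job 3: 19
  Job 4: 22
Max job total = 22
Lower bound = max(34, 22) = 34

34


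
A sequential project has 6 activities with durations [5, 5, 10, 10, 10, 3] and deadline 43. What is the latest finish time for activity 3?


LF(activity 3) = deadline - sum of successor durations
Successors: activities 4 through 6 with durations [10, 10, 3]
Sum of successor durations = 23
LF = 43 - 23 = 20

20


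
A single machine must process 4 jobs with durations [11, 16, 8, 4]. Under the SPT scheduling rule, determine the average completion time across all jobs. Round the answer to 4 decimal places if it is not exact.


Sort jobs by processing time (SPT order): [4, 8, 11, 16]
Compute completion times sequentially:
  Job 1: processing = 4, completes at 4
  Job 2: processing = 8, completes at 12
  Job 3: processing = 11, completes at 23
  Job 4: processing = 16, completes at 39
Sum of completion times = 78
Average completion time = 78/4 = 19.5

19.5


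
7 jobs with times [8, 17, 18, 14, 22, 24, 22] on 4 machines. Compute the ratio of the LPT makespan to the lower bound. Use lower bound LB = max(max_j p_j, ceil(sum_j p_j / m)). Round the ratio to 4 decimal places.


LPT order: [24, 22, 22, 18, 17, 14, 8]
Machine loads after assignment: [24, 36, 30, 35]
LPT makespan = 36
Lower bound = max(max_job, ceil(total/4)) = max(24, 32) = 32
Ratio = 36 / 32 = 1.125

1.125


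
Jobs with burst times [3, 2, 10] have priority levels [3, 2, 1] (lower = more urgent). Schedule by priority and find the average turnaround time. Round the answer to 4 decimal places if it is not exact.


Sort by priority (ascending = highest first):
Order: [(1, 10), (2, 2), (3, 3)]
Completion times:
  Priority 1, burst=10, C=10
  Priority 2, burst=2, C=12
  Priority 3, burst=3, C=15
Average turnaround = 37/3 = 12.3333

12.3333


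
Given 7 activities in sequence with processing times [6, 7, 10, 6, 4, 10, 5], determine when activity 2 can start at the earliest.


Activity 2 starts after activities 1 through 1 complete.
Predecessor durations: [6]
ES = 6 = 6

6


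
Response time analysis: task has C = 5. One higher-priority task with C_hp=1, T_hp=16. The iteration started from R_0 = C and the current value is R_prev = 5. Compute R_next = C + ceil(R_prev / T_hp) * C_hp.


R_next = C + ceil(R_prev / T_hp) * C_hp
ceil(5 / 16) = ceil(0.3125) = 1
Interference = 1 * 1 = 1
R_next = 5 + 1 = 6

6


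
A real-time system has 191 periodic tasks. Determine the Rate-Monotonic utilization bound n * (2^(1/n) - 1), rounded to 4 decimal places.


Compute 2^(1/191) = 1.0036356358
Subtract 1: 1.0036356358 - 1 = 0.0036356358
Multiply by n: 191 * 0.0036356358 = 0.6944064378
Round to 4 dp: 0.6944

0.6944


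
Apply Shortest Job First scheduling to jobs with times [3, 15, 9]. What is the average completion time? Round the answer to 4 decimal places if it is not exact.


SJF order (ascending): [3, 9, 15]
Completion times:
  Job 1: burst=3, C=3
  Job 2: burst=9, C=12
  Job 3: burst=15, C=27
Average completion = 42/3 = 14.0

14.0


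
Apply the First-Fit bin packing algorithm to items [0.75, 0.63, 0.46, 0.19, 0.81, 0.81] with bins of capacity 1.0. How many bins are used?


Place items sequentially using First-Fit:
  Item 0.75 -> new Bin 1
  Item 0.63 -> new Bin 2
  Item 0.46 -> new Bin 3
  Item 0.19 -> Bin 1 (now 0.94)
  Item 0.81 -> new Bin 4
  Item 0.81 -> new Bin 5
Total bins used = 5

5


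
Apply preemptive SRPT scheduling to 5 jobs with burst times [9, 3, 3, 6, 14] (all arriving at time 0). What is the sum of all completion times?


Since all jobs arrive at t=0, SRPT equals SPT ordering.
SPT order: [3, 3, 6, 9, 14]
Completion times:
  Job 1: p=3, C=3
  Job 2: p=3, C=6
  Job 3: p=6, C=12
  Job 4: p=9, C=21
  Job 5: p=14, C=35
Total completion time = 3 + 6 + 12 + 21 + 35 = 77

77


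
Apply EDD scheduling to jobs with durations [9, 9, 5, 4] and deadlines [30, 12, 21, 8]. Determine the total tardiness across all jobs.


Sort by due date (EDD order): [(4, 8), (9, 12), (5, 21), (9, 30)]
Compute completion times and tardiness:
  Job 1: p=4, d=8, C=4, tardiness=max(0,4-8)=0
  Job 2: p=9, d=12, C=13, tardiness=max(0,13-12)=1
  Job 3: p=5, d=21, C=18, tardiness=max(0,18-21)=0
  Job 4: p=9, d=30, C=27, tardiness=max(0,27-30)=0
Total tardiness = 1

1


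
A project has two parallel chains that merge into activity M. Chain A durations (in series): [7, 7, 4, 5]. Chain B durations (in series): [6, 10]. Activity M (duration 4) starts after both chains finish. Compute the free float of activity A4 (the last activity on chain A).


ES(A4) = sum of predecessors on chain A = 18
EF(A4) = ES + duration = 18 + 5 = 23
Successor of A4 is M. ES(M) = max(sum(A), sum(B)) = max(23, 16) = 23
Free float = ES(successor) - EF(current) = 23 - 23 = 0

0


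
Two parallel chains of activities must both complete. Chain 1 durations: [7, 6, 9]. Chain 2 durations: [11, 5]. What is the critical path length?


Path A total = 7 + 6 + 9 = 22
Path B total = 11 + 5 = 16
Critical path = longest path = max(22, 16) = 22

22


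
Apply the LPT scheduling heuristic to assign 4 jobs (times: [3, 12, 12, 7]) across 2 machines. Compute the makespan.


Sort jobs in decreasing order (LPT): [12, 12, 7, 3]
Assign each job to the least loaded machine:
  Machine 1: jobs [12, 7], load = 19
  Machine 2: jobs [12, 3], load = 15
Makespan = max load = 19

19


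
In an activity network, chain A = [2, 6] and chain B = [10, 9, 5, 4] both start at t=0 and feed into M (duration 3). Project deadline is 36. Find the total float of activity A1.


Forward pass: ES(A1) = sum of predecessors on chain A = 0
EF = ES + duration = 0 + 2 = 2
Backward pass: LF(M) = deadline = 36; LS(M) = 36 - 3 = 33
LF(A1) = LS(M) - sum(successors on chain A) = 33 - 6 = 27
LS = LF - duration = 27 - 2 = 25
Total float = LS - ES = 25 - 0 = 25

25


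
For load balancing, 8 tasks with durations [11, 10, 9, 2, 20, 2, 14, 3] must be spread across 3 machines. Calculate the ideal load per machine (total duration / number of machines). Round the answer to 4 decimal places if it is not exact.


Total processing time = 11 + 10 + 9 + 2 + 20 + 2 + 14 + 3 = 71
Number of machines = 3
Ideal balanced load = 71 / 3 = 23.6667

23.6667


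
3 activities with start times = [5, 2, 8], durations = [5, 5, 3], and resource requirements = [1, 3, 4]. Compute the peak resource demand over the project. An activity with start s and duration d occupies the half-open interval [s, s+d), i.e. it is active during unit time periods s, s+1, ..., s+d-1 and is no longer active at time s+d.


Each activity i is active on [start_i, start_i + duration_i).
Compute total resource usage per time slot:
  t=0: active resources = [], total = 0
  t=1: active resources = [], total = 0
  t=2: active resources = [3], total = 3
  t=3: active resources = [3], total = 3
  t=4: active resources = [3], total = 3
  t=5: active resources = [1, 3], total = 4
  t=6: active resources = [1, 3], total = 4
  t=7: active resources = [1], total = 1
  t=8: active resources = [1, 4], total = 5
  t=9: active resources = [1, 4], total = 5
  t=10: active resources = [4], total = 4
Peak resource demand = 5

5


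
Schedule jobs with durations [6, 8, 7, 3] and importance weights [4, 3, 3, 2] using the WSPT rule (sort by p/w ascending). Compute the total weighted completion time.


Compute p/w ratios and sort ascending (WSPT): [(6, 4), (3, 2), (7, 3), (8, 3)]
Compute weighted completion times:
  Job (p=6,w=4): C=6, w*C=4*6=24
  Job (p=3,w=2): C=9, w*C=2*9=18
  Job (p=7,w=3): C=16, w*C=3*16=48
  Job (p=8,w=3): C=24, w*C=3*24=72
Total weighted completion time = 162

162


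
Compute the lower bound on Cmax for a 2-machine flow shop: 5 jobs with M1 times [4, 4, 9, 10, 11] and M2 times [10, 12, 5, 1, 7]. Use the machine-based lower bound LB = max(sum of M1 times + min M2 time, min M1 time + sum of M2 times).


LB1 = sum(M1 times) + min(M2 times) = 38 + 1 = 39
LB2 = min(M1 times) + sum(M2 times) = 4 + 35 = 39
Lower bound = max(LB1, LB2) = max(39, 39) = 39

39


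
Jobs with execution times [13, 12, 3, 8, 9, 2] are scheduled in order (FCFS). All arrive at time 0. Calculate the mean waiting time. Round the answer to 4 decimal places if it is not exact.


FCFS order (as given): [13, 12, 3, 8, 9, 2]
Waiting times:
  Job 1: wait = 0
  Job 2: wait = 13
  Job 3: wait = 25
  Job 4: wait = 28
  Job 5: wait = 36
  Job 6: wait = 45
Sum of waiting times = 147
Average waiting time = 147/6 = 24.5

24.5


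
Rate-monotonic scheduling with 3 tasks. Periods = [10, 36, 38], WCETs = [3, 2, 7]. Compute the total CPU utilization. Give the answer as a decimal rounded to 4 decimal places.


Compute individual utilizations (exact fractions):
  Task 1: C/T = 3/10 (approx. 0.3)
  Task 2: C/T = 2/36 = 1/18 (approx. 0.0556)
  Task 3: C/T = 7/38 (approx. 0.1842)
Total utilization U = 3/10 + 1/18 + 7/38 = 923/1710
Rounded to 4 decimal places: U = 0.5398
RM (Liu & Layland) bound for 3 tasks = 0.779763; compare with U = 923/1710 (approx. 0.539766)
U <= bound, so schedulable by RM sufficient condition.

0.5398


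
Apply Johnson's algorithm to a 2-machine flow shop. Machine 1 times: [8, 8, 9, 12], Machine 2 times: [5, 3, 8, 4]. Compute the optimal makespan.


Apply Johnson's rule:
  Group 1 (a <= b): []
  Group 2 (a > b): [(3, 9, 8), (1, 8, 5), (4, 12, 4), (2, 8, 3)]
Optimal job order: [3, 1, 4, 2]
Schedule:
  Job 3: M1 done at 9, M2 done at 17
  Job 1: M1 done at 17, M2 done at 22
  Job 4: M1 done at 29, M2 done at 33
  Job 2: M1 done at 37, M2 done at 40
Makespan = 40

40


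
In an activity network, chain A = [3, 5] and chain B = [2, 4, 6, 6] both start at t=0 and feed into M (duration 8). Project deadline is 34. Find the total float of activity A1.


Forward pass: ES(A1) = sum of predecessors on chain A = 0
EF = ES + duration = 0 + 3 = 3
Backward pass: LF(M) = deadline = 34; LS(M) = 34 - 8 = 26
LF(A1) = LS(M) - sum(successors on chain A) = 26 - 5 = 21
LS = LF - duration = 21 - 3 = 18
Total float = LS - ES = 18 - 0 = 18

18


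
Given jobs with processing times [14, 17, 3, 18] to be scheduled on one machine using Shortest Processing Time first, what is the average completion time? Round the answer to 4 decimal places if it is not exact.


Sort jobs by processing time (SPT order): [3, 14, 17, 18]
Compute completion times sequentially:
  Job 1: processing = 3, completes at 3
  Job 2: processing = 14, completes at 17
  Job 3: processing = 17, completes at 34
  Job 4: processing = 18, completes at 52
Sum of completion times = 106
Average completion time = 106/4 = 26.5

26.5


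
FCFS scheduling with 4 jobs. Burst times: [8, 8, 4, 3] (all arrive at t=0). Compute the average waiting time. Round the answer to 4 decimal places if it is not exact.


FCFS order (as given): [8, 8, 4, 3]
Waiting times:
  Job 1: wait = 0
  Job 2: wait = 8
  Job 3: wait = 16
  Job 4: wait = 20
Sum of waiting times = 44
Average waiting time = 44/4 = 11.0

11.0


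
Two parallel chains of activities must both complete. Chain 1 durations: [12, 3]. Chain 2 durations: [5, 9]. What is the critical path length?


Path A total = 12 + 3 = 15
Path B total = 5 + 9 = 14
Critical path = longest path = max(15, 14) = 15

15


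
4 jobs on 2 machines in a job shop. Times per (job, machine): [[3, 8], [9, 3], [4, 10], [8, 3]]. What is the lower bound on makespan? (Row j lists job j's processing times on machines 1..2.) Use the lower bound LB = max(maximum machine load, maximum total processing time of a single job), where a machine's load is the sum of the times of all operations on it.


Machine loads:
  Machine 1: 3 + 9 + 4 + 8 = 24
  Machine 2: 8 + 3 + 10 + 3 = 24
Max machine load = 24
Job totals:
  Job 1: 11
  Job 2: 12
  Job 3: 14
  Job 4: 11
Max job total = 14
Lower bound = max(24, 14) = 24

24


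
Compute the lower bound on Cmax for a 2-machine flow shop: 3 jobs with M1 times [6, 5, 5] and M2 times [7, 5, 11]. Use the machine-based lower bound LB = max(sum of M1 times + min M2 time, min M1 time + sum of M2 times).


LB1 = sum(M1 times) + min(M2 times) = 16 + 5 = 21
LB2 = min(M1 times) + sum(M2 times) = 5 + 23 = 28
Lower bound = max(LB1, LB2) = max(21, 28) = 28

28


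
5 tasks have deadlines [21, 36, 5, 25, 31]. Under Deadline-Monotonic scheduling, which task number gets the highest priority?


Sort tasks by relative deadline (ascending):
  Task 3: deadline = 5
  Task 1: deadline = 21
  Task 4: deadline = 25
  Task 5: deadline = 31
  Task 2: deadline = 36
Priority order (highest first): [3, 1, 4, 5, 2]
Highest priority task = 3

3


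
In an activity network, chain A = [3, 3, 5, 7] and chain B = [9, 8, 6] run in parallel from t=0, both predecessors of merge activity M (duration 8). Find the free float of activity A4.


ES(A4) = sum of predecessors on chain A = 11
EF(A4) = ES + duration = 11 + 7 = 18
Successor of A4 is M. ES(M) = max(sum(A), sum(B)) = max(18, 23) = 23
Free float = ES(successor) - EF(current) = 23 - 18 = 5

5


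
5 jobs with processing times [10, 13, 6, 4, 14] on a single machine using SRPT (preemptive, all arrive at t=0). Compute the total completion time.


Since all jobs arrive at t=0, SRPT equals SPT ordering.
SPT order: [4, 6, 10, 13, 14]
Completion times:
  Job 1: p=4, C=4
  Job 2: p=6, C=10
  Job 3: p=10, C=20
  Job 4: p=13, C=33
  Job 5: p=14, C=47
Total completion time = 4 + 10 + 20 + 33 + 47 = 114

114


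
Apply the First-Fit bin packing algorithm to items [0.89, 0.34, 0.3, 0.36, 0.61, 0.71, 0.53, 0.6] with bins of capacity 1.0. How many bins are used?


Place items sequentially using First-Fit:
  Item 0.89 -> new Bin 1
  Item 0.34 -> new Bin 2
  Item 0.3 -> Bin 2 (now 0.64)
  Item 0.36 -> Bin 2 (now 1.0)
  Item 0.61 -> new Bin 3
  Item 0.71 -> new Bin 4
  Item 0.53 -> new Bin 5
  Item 0.6 -> new Bin 6
Total bins used = 6

6


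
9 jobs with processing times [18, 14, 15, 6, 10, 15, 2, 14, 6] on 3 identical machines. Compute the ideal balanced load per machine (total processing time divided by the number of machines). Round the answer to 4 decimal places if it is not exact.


Total processing time = 18 + 14 + 15 + 6 + 10 + 15 + 2 + 14 + 6 = 100
Number of machines = 3
Ideal balanced load = 100 / 3 = 33.3333

33.3333


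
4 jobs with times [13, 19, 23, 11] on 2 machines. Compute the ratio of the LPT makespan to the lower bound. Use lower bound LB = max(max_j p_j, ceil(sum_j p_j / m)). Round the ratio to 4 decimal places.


LPT order: [23, 19, 13, 11]
Machine loads after assignment: [34, 32]
LPT makespan = 34
Lower bound = max(max_job, ceil(total/2)) = max(23, 33) = 33
Ratio = 34 / 33 = 1.0303

1.0303


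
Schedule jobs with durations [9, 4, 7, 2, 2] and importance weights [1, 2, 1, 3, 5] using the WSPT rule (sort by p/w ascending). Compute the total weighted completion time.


Compute p/w ratios and sort ascending (WSPT): [(2, 5), (2, 3), (4, 2), (7, 1), (9, 1)]
Compute weighted completion times:
  Job (p=2,w=5): C=2, w*C=5*2=10
  Job (p=2,w=3): C=4, w*C=3*4=12
  Job (p=4,w=2): C=8, w*C=2*8=16
  Job (p=7,w=1): C=15, w*C=1*15=15
  Job (p=9,w=1): C=24, w*C=1*24=24
Total weighted completion time = 77

77


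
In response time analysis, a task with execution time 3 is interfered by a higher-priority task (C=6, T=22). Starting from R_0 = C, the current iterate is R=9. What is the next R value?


R_next = C + ceil(R_prev / T_hp) * C_hp
ceil(9 / 22) = ceil(0.4091) = 1
Interference = 1 * 6 = 6
R_next = 3 + 6 = 9
R_next = R_prev, so the iteration has converged (response time = 9).

9


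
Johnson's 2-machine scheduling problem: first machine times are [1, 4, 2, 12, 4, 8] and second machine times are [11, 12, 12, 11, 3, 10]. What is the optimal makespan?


Apply Johnson's rule:
  Group 1 (a <= b): [(1, 1, 11), (3, 2, 12), (2, 4, 12), (6, 8, 10)]
  Group 2 (a > b): [(4, 12, 11), (5, 4, 3)]
Optimal job order: [1, 3, 2, 6, 4, 5]
Schedule:
  Job 1: M1 done at 1, M2 done at 12
  Job 3: M1 done at 3, M2 done at 24
  Job 2: M1 done at 7, M2 done at 36
  Job 6: M1 done at 15, M2 done at 46
  Job 4: M1 done at 27, M2 done at 57
  Job 5: M1 done at 31, M2 done at 60
Makespan = 60

60


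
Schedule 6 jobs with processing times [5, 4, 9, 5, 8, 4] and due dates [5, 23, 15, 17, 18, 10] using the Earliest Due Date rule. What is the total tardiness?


Sort by due date (EDD order): [(5, 5), (4, 10), (9, 15), (5, 17), (8, 18), (4, 23)]
Compute completion times and tardiness:
  Job 1: p=5, d=5, C=5, tardiness=max(0,5-5)=0
  Job 2: p=4, d=10, C=9, tardiness=max(0,9-10)=0
  Job 3: p=9, d=15, C=18, tardiness=max(0,18-15)=3
  Job 4: p=5, d=17, C=23, tardiness=max(0,23-17)=6
  Job 5: p=8, d=18, C=31, tardiness=max(0,31-18)=13
  Job 6: p=4, d=23, C=35, tardiness=max(0,35-23)=12
Total tardiness = 34

34


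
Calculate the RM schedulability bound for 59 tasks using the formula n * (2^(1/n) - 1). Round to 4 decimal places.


Compute 2^(1/59) = 1.0118175391
Subtract 1: 1.0118175391 - 1 = 0.0118175391
Multiply by n: 59 * 0.0118175391 = 0.6972348069
Round to 4 dp: 0.6972

0.6972


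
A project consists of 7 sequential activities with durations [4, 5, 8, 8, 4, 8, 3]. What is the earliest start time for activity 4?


Activity 4 starts after activities 1 through 3 complete.
Predecessor durations: [4, 5, 8]
ES = 4 + 5 + 8 = 17

17


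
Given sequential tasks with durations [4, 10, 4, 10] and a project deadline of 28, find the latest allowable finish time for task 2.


LF(activity 2) = deadline - sum of successor durations
Successors: activities 3 through 4 with durations [4, 10]
Sum of successor durations = 14
LF = 28 - 14 = 14

14


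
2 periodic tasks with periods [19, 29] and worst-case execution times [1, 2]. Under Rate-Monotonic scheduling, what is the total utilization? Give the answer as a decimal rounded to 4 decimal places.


Compute individual utilizations (exact fractions):
  Task 1: C/T = 1/19 (approx. 0.0526)
  Task 2: C/T = 2/29 (approx. 0.069)
Total utilization U = 1/19 + 2/29 = 67/551
Rounded to 4 decimal places: U = 0.1216
RM (Liu & Layland) bound for 2 tasks = 0.828427; compare with U = 67/551 (approx. 0.121597)
U <= bound, so schedulable by RM sufficient condition.

0.1216


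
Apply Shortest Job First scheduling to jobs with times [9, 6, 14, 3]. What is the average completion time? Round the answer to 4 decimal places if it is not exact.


SJF order (ascending): [3, 6, 9, 14]
Completion times:
  Job 1: burst=3, C=3
  Job 2: burst=6, C=9
  Job 3: burst=9, C=18
  Job 4: burst=14, C=32
Average completion = 62/4 = 15.5

15.5


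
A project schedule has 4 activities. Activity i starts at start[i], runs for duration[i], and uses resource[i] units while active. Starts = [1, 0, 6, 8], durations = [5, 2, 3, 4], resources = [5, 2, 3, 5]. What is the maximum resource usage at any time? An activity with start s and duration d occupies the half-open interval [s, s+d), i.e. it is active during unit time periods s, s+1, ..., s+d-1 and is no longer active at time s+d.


Each activity i is active on [start_i, start_i + duration_i).
Compute total resource usage per time slot:
  t=0: active resources = [2], total = 2
  t=1: active resources = [5, 2], total = 7
  t=2: active resources = [5], total = 5
  t=3: active resources = [5], total = 5
  t=4: active resources = [5], total = 5
  t=5: active resources = [5], total = 5
  t=6: active resources = [3], total = 3
  t=7: active resources = [3], total = 3
  t=8: active resources = [3, 5], total = 8
  t=9: active resources = [5], total = 5
  t=10: active resources = [5], total = 5
  t=11: active resources = [5], total = 5
Peak resource demand = 8

8


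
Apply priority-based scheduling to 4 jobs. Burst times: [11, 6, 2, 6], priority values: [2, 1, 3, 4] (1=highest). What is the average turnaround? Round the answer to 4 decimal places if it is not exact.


Sort by priority (ascending = highest first):
Order: [(1, 6), (2, 11), (3, 2), (4, 6)]
Completion times:
  Priority 1, burst=6, C=6
  Priority 2, burst=11, C=17
  Priority 3, burst=2, C=19
  Priority 4, burst=6, C=25
Average turnaround = 67/4 = 16.75

16.75


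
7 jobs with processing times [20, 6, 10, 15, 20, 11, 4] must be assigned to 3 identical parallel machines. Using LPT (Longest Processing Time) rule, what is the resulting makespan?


Sort jobs in decreasing order (LPT): [20, 20, 15, 11, 10, 6, 4]
Assign each job to the least loaded machine:
  Machine 1: jobs [20, 10], load = 30
  Machine 2: jobs [20, 6, 4], load = 30
  Machine 3: jobs [15, 11], load = 26
Makespan = max load = 30

30


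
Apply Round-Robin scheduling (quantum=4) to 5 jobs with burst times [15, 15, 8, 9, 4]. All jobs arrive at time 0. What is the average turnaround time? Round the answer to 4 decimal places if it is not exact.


Time quantum = 4
Execution trace:
  J1 runs 4 units, time = 4
  J2 runs 4 units, time = 8
  J3 runs 4 units, time = 12
  J4 runs 4 units, time = 16
  J5 runs 4 units, time = 20
  J1 runs 4 units, time = 24
  J2 runs 4 units, time = 28
  J3 runs 4 units, time = 32
  J4 runs 4 units, time = 36
  J1 runs 4 units, time = 40
  J2 runs 4 units, time = 44
  J4 runs 1 units, time = 45
  J1 runs 3 units, time = 48
  J2 runs 3 units, time = 51
Finish times: [48, 51, 32, 45, 20]
Average turnaround = 196/5 = 39.2

39.2


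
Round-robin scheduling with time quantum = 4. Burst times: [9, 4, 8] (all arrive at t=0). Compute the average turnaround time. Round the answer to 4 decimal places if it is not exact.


Time quantum = 4
Execution trace:
  J1 runs 4 units, time = 4
  J2 runs 4 units, time = 8
  J3 runs 4 units, time = 12
  J1 runs 4 units, time = 16
  J3 runs 4 units, time = 20
  J1 runs 1 units, time = 21
Finish times: [21, 8, 20]
Average turnaround = 49/3 = 16.3333

16.3333


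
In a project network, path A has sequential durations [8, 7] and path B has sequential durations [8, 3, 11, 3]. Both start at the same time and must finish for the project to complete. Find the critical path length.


Path A total = 8 + 7 = 15
Path B total = 8 + 3 + 11 + 3 = 25
Critical path = longest path = max(15, 25) = 25

25


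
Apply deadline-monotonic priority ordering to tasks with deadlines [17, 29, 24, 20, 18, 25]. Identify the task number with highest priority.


Sort tasks by relative deadline (ascending):
  Task 1: deadline = 17
  Task 5: deadline = 18
  Task 4: deadline = 20
  Task 3: deadline = 24
  Task 6: deadline = 25
  Task 2: deadline = 29
Priority order (highest first): [1, 5, 4, 3, 6, 2]
Highest priority task = 1

1


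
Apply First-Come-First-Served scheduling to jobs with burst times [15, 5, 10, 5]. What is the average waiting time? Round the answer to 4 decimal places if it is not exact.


FCFS order (as given): [15, 5, 10, 5]
Waiting times:
  Job 1: wait = 0
  Job 2: wait = 15
  Job 3: wait = 20
  Job 4: wait = 30
Sum of waiting times = 65
Average waiting time = 65/4 = 16.25

16.25


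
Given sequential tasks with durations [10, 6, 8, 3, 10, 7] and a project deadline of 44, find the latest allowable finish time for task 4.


LF(activity 4) = deadline - sum of successor durations
Successors: activities 5 through 6 with durations [10, 7]
Sum of successor durations = 17
LF = 44 - 17 = 27

27


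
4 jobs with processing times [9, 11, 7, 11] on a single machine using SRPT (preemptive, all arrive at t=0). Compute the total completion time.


Since all jobs arrive at t=0, SRPT equals SPT ordering.
SPT order: [7, 9, 11, 11]
Completion times:
  Job 1: p=7, C=7
  Job 2: p=9, C=16
  Job 3: p=11, C=27
  Job 4: p=11, C=38
Total completion time = 7 + 16 + 27 + 38 = 88

88


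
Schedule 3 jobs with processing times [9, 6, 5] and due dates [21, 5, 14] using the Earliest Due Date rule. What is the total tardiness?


Sort by due date (EDD order): [(6, 5), (5, 14), (9, 21)]
Compute completion times and tardiness:
  Job 1: p=6, d=5, C=6, tardiness=max(0,6-5)=1
  Job 2: p=5, d=14, C=11, tardiness=max(0,11-14)=0
  Job 3: p=9, d=21, C=20, tardiness=max(0,20-21)=0
Total tardiness = 1

1


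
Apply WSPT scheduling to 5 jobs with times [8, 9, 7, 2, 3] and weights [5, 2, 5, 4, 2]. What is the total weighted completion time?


Compute p/w ratios and sort ascending (WSPT): [(2, 4), (7, 5), (3, 2), (8, 5), (9, 2)]
Compute weighted completion times:
  Job (p=2,w=4): C=2, w*C=4*2=8
  Job (p=7,w=5): C=9, w*C=5*9=45
  Job (p=3,w=2): C=12, w*C=2*12=24
  Job (p=8,w=5): C=20, w*C=5*20=100
  Job (p=9,w=2): C=29, w*C=2*29=58
Total weighted completion time = 235

235
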